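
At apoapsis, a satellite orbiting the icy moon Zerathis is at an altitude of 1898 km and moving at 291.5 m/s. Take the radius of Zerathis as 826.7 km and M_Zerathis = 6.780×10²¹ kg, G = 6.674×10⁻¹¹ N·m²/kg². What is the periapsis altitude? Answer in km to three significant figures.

μ = GM = 6.674×10⁻¹¹ × 6.780×10²¹ = 4.525×10¹¹ m³/s².
r_a = 826.7 + 1898 = 2724.7 km = 2.725×10⁶ m.
Specific energy ε = v²/2 − μ/r = -1.236×10⁵ J/kg, so a = −μ/(2ε) = 1.831×10⁶ m.
The apsides satisfy r_p + r_a = 2a, so the periapsis radius is 2a − r_a = 9.367×10⁵ m = 936.69 km.
Periapsis altitude = 936.69 − 826.7 = 109.99 km.

periapsis altitude ≈ 110 km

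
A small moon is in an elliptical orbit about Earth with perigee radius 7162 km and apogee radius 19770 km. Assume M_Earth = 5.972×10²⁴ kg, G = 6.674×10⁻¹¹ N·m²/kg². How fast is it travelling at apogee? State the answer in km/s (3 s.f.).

v ≈ 3.27 km/s

μ = GM = 6.674×10⁻¹¹ × 5.972×10²⁴ = 3.986×10¹⁴ m³/s².
Semi-major axis a = (r_p + r_a)/2 = 13466 km = 1.347×10⁷ m.
Vis-viva: v² = μ(2/r − 1/a) = 3.986×10¹⁴ × (1.012×10⁻⁷ − 7.426×10⁻⁸) = 1.072×10⁷ m²/s².
v = 3275 m/s = 3.275 km/s.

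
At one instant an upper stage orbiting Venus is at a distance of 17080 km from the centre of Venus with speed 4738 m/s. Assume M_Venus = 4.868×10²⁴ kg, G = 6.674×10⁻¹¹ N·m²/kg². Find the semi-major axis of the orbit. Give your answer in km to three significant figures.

a ≈ 20800 km

μ = GM = 6.674×10⁻¹¹ × 4.868×10²⁴ = 3.249×10¹⁴ m³/s².
r = 1.708×10⁷ m.
Specific orbital energy ε = v²/2 − μ/r = (4738)²/2 − 3.249×10¹⁴/1.708×10⁷ = -7.797×10⁶ J/kg.
Since ε = −μ/(2a), a = −μ/(2ε) = 2.083×10⁷ m = 20833 km.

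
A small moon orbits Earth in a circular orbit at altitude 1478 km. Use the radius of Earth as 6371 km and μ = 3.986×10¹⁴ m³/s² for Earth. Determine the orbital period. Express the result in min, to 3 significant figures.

T ≈ 115 min

r = 6371 + 1478 = 7849.0 km = 7.8490×10⁶ m.
Kepler's third law: T = 2π√(r³/μ) = 2π√((7.849×10⁶)³ / 3.986×10¹⁴).
r³/μ = 1.213×10⁶ s², so T = 2π × 1.101×10³ = 6.920×10³ s.
Converting: 6.920×10³ s ÷ 60.00 = 115.3 min.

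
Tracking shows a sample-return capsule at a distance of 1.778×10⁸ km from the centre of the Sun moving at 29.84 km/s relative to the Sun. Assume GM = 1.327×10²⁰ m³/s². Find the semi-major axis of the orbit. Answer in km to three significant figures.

a ≈ 2.20×10⁸ km

r = 1.778×10¹¹ m.
Specific orbital energy ε = v²/2 − μ/r = (29840)²/2 − 1.327×10²⁰/1.778×10¹¹ = -3.011×10⁸ J/kg.
Since ε = −μ/(2a), a = −μ/(2ε) = 2.203×10¹¹ m = 2.2034×10⁸ km.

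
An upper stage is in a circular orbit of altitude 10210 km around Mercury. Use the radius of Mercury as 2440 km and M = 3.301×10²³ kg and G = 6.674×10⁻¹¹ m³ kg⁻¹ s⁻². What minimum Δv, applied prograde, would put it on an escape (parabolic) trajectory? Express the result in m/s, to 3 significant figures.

Δv ≈ 547 m/s

μ = GM = 6.674×10⁻¹¹ × 3.301×10²³ = 2.203×10¹³ m³/s².
r = 2440 + 10210 = 12650 km = 1.2650×10⁷ m.
Circular speed v_c = √(μ/r) = 1320 m/s.
Escape speed v_esc = √(2μ/r) = √2 × v_c = 1866 m/s.
Δv = v_esc − v_c = 546.6 m/s.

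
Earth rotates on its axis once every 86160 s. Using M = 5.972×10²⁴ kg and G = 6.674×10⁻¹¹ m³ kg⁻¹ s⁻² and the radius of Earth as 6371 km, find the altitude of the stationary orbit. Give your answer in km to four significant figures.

μ = GM = 6.674×10⁻¹¹ × 5.972×10²⁴ = 3.986×10¹⁴ m³/s².
A synchronous orbit has period T, so by Kepler's third law a = (μT²/4π²)^(1/3).
μT²/4π² = 3.986×10¹⁴ × (8.616×10⁴)² / 39.48 = 7.495×10²² m³.
a = 4.216×10⁷ m = 42162 km.
Altitude h = a − R = 42162 − 6371 = 35791 km.

h_sync ≈ 35790 km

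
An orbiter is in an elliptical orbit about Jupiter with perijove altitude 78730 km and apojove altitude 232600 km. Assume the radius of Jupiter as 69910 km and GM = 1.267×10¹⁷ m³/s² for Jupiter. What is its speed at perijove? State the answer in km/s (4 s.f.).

r_p = 69910 + 78730 = 148640 km = 1.4864×10⁸ m.
r_a = 69910 + 232600 = 302510 km = 3.0251×10⁸ m.
Semi-major axis a = (r_p + r_a)/2 = 2.2558×10⁵ km = 2.256×10⁸ m.
Vis-viva: v² = μ(2/r − 1/a) = 1.267×10¹⁷ × (1.346×10⁻⁸ − 4.433×10⁻⁹) = 1.143×10⁹ m²/s².
v = 33810 m/s = 33.81 km/s.

v ≈ 33.81 km/s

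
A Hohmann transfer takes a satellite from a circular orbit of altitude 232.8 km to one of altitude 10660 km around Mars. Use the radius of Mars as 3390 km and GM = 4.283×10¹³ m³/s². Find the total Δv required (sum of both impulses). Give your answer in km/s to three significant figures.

Δv_total ≈ 1.53 km/s

r₁ = 3390 + 232.8 = 3622.8 km = 3.6228×10⁶ m.
r₂ = 3390 + 10660 = 14050 km = 1.4050×10⁷ m.
Transfer ellipse a_t = (r₁ + r₂)/2 = 8.836×10⁶ m.
At r₁: circular v_c1 = √(μ/r₁) = 3438 m/s; transfer-periapsis v_p = √[μ(2/r₁ − 1/a_t)] = 4336 m/s.
Δv₁ = v_p − v_c1 = 897.3 m/s.
At r₂: circular v_c2 = √(μ/r₂) = 1746 m/s; transfer-apoapsis v_a = √[μ(2/r₂ − 1/a_t)] = 1118 m/s.
Δv₂ = v_c2 − v_a = 628.0 m/s.
Total Δv = Δv₁ + Δv₂ = 1525 m/s = 1.525 km/s.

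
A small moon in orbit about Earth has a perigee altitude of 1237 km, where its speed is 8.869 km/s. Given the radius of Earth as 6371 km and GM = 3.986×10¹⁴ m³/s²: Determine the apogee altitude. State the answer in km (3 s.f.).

apogee altitude ≈ 16500 km

r_p = 6371 + 1237 = 7608.0 km = 7.608×10⁶ m.
Specific energy ε = v²/2 − μ/r = -1.306×10⁷ J/kg, so a = −μ/(2ε) = 1.526×10⁷ m.
The apsides satisfy r_p + r_a = 2a, so the apogee radius is 2a − r_p = 2.291×10⁷ m = 22907 km.
Apogee altitude = 22907 − 6371 = 16536 km.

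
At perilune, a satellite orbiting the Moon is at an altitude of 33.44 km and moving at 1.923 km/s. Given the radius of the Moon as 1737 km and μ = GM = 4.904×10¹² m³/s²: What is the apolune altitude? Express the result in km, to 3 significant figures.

r_p = 1737 + 33.44 = 1770.4 km = 1.770×10⁶ m.
Specific energy ε = v²/2 − μ/r = -9.210×10⁵ J/kg, so a = −μ/(2ε) = 2.662×10⁶ m.
The apsides satisfy r_p + r_a = 2a, so the apolune radius is 2a − r_p = 3.554×10⁶ m = 3554.4 km.
Apolune altitude = 3554.4 − 1737 = 1817.4 km.

apolune altitude ≈ 1820 km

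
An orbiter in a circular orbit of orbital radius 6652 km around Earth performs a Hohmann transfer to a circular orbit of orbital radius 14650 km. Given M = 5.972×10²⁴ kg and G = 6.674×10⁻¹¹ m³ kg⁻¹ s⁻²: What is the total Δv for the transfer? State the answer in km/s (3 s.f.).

Δv_total ≈ 2.43 km/s

μ = GM = 6.674×10⁻¹¹ × 5.972×10²⁴ = 3.986×10¹⁴ m³/s².
r₁ = 6652 km = 6.652×10⁶ m.
r₂ = 14650 km = 1.465×10⁷ m.
Transfer ellipse a_t = (r₁ + r₂)/2 = 1.065×10⁷ m.
At r₁: circular v_c1 = √(μ/r₁) = 7741 m/s; transfer-perigee v_p = √[μ(2/r₁ − 1/a_t)] = 9078 m/s.
Δv₁ = v_p − v_c1 = 1338 m/s.
At r₂: circular v_c2 = √(μ/r₂) = 5216 m/s; transfer-apogee v_a = √[μ(2/r₂ − 1/a_t)] = 4122 m/s.
Δv₂ = v_c2 − v_a = 1094 m/s.
Total Δv = Δv₁ + Δv₂ = 2431 m/s = 2.431 km/s.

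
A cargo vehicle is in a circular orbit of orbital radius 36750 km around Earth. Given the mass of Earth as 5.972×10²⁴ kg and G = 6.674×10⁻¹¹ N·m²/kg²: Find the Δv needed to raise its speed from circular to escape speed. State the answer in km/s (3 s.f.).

μ = GM = 6.674×10⁻¹¹ × 5.972×10²⁴ = 3.986×10¹⁴ m³/s².
r = 36750 km = 3.675×10⁷ m.
Circular speed v_c = √(μ/r) = 3293 m/s.
Escape speed v_esc = √(2μ/r) = √2 × v_c = 4657 m/s.
Δv = v_esc − v_c = 1364 m/s = 1.364 km/s.

Δv ≈ 1.36 km/s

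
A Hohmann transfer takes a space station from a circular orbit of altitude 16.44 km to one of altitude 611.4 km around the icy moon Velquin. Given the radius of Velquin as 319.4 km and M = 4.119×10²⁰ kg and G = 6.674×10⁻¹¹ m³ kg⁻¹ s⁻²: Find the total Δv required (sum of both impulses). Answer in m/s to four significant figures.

Δv_total ≈ 107.5 m/s

μ = GM = 6.674×10⁻¹¹ × 4.119×10²⁰ = 2.749×10¹⁰ m³/s².
r₁ = 319.4 + 16.44 = 335.84 km = 3.3584×10⁵ m.
r₂ = 319.4 + 611.4 = 930.80 km = 9.3080×10⁵ m.
Transfer ellipse a_t = (r₁ + r₂)/2 = 6.333×10⁵ m.
At r₁: circular v_c1 = √(μ/r₁) = 286.1 m/s; transfer-periapsis v_p = √[μ(2/r₁ − 1/a_t)] = 346.8 m/s.
Δv₁ = v_p − v_c1 = 60.74 m/s.
At r₂: circular v_c2 = √(μ/r₂) = 171.9 m/s; transfer-apoapsis v_a = √[μ(2/r₂ − 1/a_t)] = 125.1 m/s.
Δv₂ = v_c2 − v_a = 46.71 m/s.
Total Δv = Δv₁ + Δv₂ = 107.5 m/s.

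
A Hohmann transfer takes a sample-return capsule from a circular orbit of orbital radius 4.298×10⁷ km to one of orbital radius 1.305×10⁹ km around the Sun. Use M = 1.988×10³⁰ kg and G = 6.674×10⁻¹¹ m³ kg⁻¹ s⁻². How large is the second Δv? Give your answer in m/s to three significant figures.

Δv ≈ 7540 m/s

μ = GM = 6.674×10⁻¹¹ × 1.988×10³⁰ = 1.327×10²⁰ m³/s².
r₁ = 4.298×10⁷ km = 4.298×10¹⁰ m.
r₂ = 1.305×10⁹ km = 1.305×10¹² m.
Transfer ellipse a_t = (r₁ + r₂)/2 = 6.740×10¹¹ m.
At r₁: circular v_c1 = √(μ/r₁) = 55560 m/s; transfer-perihelion v_p = √[μ(2/r₁ − 1/a_t)] = 77310 m/s.
At r₂: circular v_c2 = √(μ/r₂) = 10080 m/s; transfer-aphelion v_a = √[μ(2/r₂ − 1/a_t)] = 2546 m/s.
Δv₂ = v_c2 − v_a = 7537 m/s.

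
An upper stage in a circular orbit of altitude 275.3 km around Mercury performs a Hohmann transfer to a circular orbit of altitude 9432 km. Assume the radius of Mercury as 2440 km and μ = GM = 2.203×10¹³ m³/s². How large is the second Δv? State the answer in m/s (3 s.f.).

Δv ≈ 531 m/s

r₁ = 2440 + 275.3 = 2715.3 km = 2.7153×10⁶ m.
r₂ = 2440 + 9432 = 11872 km = 1.1872×10⁷ m.
Transfer ellipse a_t = (r₁ + r₂)/2 = 7.294×10⁶ m.
At r₁: circular v_c1 = √(μ/r₁) = 2848 m/s; transfer-periherm v_p = √[μ(2/r₁ − 1/a_t)] = 3634 m/s.
At r₂: circular v_c2 = √(μ/r₂) = 1362 m/s; transfer-apoherm v_a = √[μ(2/r₂ − 1/a_t)] = 831.2 m/s.
Δv₂ = v_c2 − v_a = 531.1 m/s.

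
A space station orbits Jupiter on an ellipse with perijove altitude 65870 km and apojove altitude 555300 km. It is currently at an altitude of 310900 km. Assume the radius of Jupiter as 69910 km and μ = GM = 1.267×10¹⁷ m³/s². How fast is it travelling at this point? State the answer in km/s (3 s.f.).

r_p = 69910 + 65870 = 135780 km = 1.3578×10⁸ m.
r_a = 69910 + 555300 = 625210 km = 6.2521×10⁸ m.
r = 69910 + 310900 = 3.8081×10⁵ km = 3.808×10⁸ m.
Semi-major axis a = (r_p + r_a)/2 = 3.8050×10⁵ km = 3.805×10⁸ m.
Vis-viva: v² = μ(2/r − 1/a) = 1.267×10¹⁷ × (5.252×10⁻⁹ − 2.628×10⁻⁹) = 3.324×10⁸ m²/s².
v = 18230 m/s = 18.23 km/s.

v ≈ 18.2 km/s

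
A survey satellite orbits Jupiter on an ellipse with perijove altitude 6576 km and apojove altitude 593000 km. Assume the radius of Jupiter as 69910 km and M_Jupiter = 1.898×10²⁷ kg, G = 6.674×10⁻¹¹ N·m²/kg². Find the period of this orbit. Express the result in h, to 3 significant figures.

μ = GM = 6.674×10⁻¹¹ × 1.898×10²⁷ = 1.267×10¹⁷ m³/s².
r_p = 69910 + 6576 = 76486 km = 7.6486×10⁷ m.
r_a = 69910 + 593000 = 662910 km = 6.6291×10⁸ m.
Semi-major axis a = (r_p + r_a)/2 = (76486 + 6.6291×10⁵)/2 = 3.6970×10⁵ km = 3.697×10⁸ m.
By Kepler's third law T = 2π√(a³/μ) = 2π × 1.997×10⁴ = 1.255×10⁵ s.
= 34.86 h.

T ≈ 34.9 h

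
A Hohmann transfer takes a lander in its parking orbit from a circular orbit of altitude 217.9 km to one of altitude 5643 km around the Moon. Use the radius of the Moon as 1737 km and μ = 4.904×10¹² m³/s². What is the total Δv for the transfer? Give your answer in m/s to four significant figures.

Δv_total ≈ 695.4 m/s

r₁ = 1737 + 217.9 = 1954.9 km = 1.9549×10⁶ m.
r₂ = 1737 + 5643 = 7380.0 km = 7.3800×10⁶ m.
Transfer ellipse a_t = (r₁ + r₂)/2 = 4.667×10⁶ m.
At r₁: circular v_c1 = √(μ/r₁) = 1584 m/s; transfer-perilune v_p = √[μ(2/r₁ − 1/a_t)] = 1992 m/s.
Δv₁ = v_p − v_c1 = 407.8 m/s.
At r₂: circular v_c2 = √(μ/r₂) = 815.2 m/s; transfer-apolune v_a = √[μ(2/r₂ − 1/a_t)] = 527.6 m/s.
Δv₂ = v_c2 − v_a = 287.6 m/s.
Total Δv = Δv₁ + Δv₂ = 695.4 m/s.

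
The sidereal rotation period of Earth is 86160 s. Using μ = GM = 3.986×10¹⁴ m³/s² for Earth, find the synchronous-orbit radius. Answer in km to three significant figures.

A synchronous orbit has period T, so by Kepler's third law a = (μT²/4π²)^(1/3).
μT²/4π² = 3.986×10¹⁴ × (8.616×10⁴)² / 39.48 = 7.495×10²² m³.
a = 4.216×10⁷ m = 42163 km.

r_sync ≈ 42200 km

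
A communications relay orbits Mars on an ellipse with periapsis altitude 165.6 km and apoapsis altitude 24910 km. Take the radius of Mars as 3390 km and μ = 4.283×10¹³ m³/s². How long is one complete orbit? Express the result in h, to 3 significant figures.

T ≈ 17.0 h

r_p = 3390 + 165.6 = 3555.6 km = 3.5556×10⁶ m.
r_a = 3390 + 24910 = 28300 km = 2.8300×10⁷ m.
Semi-major axis a = (r_p + r_a)/2 = (3555.6 + 28300)/2 = 15928 km = 1.593×10⁷ m.
By Kepler's third law T = 2π√(a³/μ) = 2π × 9.713×10³ = 6.103×10⁴ s.
= 16.95 h.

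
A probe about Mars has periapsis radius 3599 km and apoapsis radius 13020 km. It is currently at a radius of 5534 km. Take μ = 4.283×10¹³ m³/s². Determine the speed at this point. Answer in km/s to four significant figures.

v ≈ 3.213 km/s

Semi-major axis a = (r_p + r_a)/2 = 8309.5 km = 8.310×10⁶ m.
Vis-viva: v² = μ(2/r − 1/a) = 4.283×10¹³ × (3.614×10⁻⁷ − 1.203×10⁻⁷) = 1.032×10⁷ m²/s².
v = 3213 m/s = 3.213 km/s.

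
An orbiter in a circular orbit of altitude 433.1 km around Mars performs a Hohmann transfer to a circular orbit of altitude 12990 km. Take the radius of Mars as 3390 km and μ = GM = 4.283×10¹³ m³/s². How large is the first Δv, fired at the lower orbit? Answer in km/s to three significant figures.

Δv ≈ 0.915 km/s

r₁ = 3390 + 433.1 = 3823.1 km = 3.8231×10⁶ m.
r₂ = 3390 + 12990 = 16380 km = 1.6380×10⁷ m.
Transfer ellipse a_t = (r₁ + r₂)/2 = 1.010×10⁷ m.
At r₁: circular v_c1 = √(μ/r₁) = 3347 m/s; transfer-periapsis v_p = √[μ(2/r₁ − 1/a_t)] = 4262 m/s.
Δv₁ = v_p − v_c1 = 915.1 m/s.
= 0.9151 km/s.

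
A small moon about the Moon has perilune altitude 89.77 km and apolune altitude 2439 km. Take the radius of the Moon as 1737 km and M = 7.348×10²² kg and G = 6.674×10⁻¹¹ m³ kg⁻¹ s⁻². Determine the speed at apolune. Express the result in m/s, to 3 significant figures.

v ≈ 845 m/s

μ = GM = 6.674×10⁻¹¹ × 7.348×10²² = 4.904×10¹² m³/s².
r_p = 1737 + 89.77 = 1826.8 km = 1.8268×10⁶ m.
r_a = 1737 + 2439 = 4176.0 km = 4.1760×10⁶ m.
Semi-major axis a = (r_p + r_a)/2 = 3001.4 km = 3.001×10⁶ m.
Vis-viva: v² = μ(2/r − 1/a) = 4.904×10¹² × (4.789×10⁻⁷ − 3.332×10⁻⁷) = 7.148×10⁵ m²/s².
v = 845.4 m/s.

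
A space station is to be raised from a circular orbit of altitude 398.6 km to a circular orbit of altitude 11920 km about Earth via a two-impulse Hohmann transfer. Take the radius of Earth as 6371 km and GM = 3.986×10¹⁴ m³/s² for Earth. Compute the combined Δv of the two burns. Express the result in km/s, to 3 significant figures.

r₁ = 6371 + 398.6 = 6769.6 km = 6.7696×10⁶ m.
r₂ = 6371 + 11920 = 18291 km = 1.8291×10⁷ m.
Transfer ellipse a_t = (r₁ + r₂)/2 = 1.253×10⁷ m.
At r₁: circular v_c1 = √(μ/r₁) = 7673 m/s; transfer-perigee v_p = √[μ(2/r₁ − 1/a_t)] = 9271 m/s.
Δv₁ = v_p − v_c1 = 1598 m/s.
At r₂: circular v_c2 = √(μ/r₂) = 4668 m/s; transfer-apogee v_a = √[μ(2/r₂ − 1/a_t)] = 3431 m/s.
Δv₂ = v_c2 − v_a = 1237 m/s.
Total Δv = Δv₁ + Δv₂ = 2835 m/s = 2.835 km/s.

Δv_total ≈ 2.83 km/s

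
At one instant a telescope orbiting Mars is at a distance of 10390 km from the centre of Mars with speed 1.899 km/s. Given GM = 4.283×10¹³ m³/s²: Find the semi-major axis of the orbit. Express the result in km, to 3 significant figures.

r = 1.039×10⁷ m.
Vis-viva rearranged: 1/a = 2/r − v²/μ = 1.925×10⁻⁷ − 8.420×10⁻⁸ = 1.083×10⁻⁷ m⁻¹.
a = 9.234×10⁶ m = 9234.1 km.

a ≈ 9230 km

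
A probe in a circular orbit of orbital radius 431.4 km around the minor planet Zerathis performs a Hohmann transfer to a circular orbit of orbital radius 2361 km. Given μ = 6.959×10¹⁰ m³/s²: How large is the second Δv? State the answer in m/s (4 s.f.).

r₁ = 431.4 km = 4.314×10⁵ m.
r₂ = 2361 km = 2.361×10⁶ m.
Transfer ellipse a_t = (r₁ + r₂)/2 = 1.396×10⁶ m.
At r₁: circular v_c1 = √(μ/r₁) = 401.6 m/s; transfer-periapsis v_p = √[μ(2/r₁ − 1/a_t)] = 522.3 m/s.
At r₂: circular v_c2 = √(μ/r₂) = 171.7 m/s; transfer-apoapsis v_a = √[μ(2/r₂ − 1/a_t)] = 95.43 m/s.
Δv₂ = v_c2 − v_a = 76.25 m/s.

Δv ≈ 76.25 m/s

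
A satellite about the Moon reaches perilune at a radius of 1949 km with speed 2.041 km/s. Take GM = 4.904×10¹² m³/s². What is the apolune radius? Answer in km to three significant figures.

r_p = 1.949×10⁶ m.
Specific energy ε = v²/2 − μ/r = -4.333×10⁵ J/kg, so a = −μ/(2ε) = 5.659×10⁶ m.
The apsides satisfy r_p + r_a = 2a, so the apolune radius is 2a − r_p = 9.368×10⁶ m = 9368.2 km.

apolune radius ≈ 9370 km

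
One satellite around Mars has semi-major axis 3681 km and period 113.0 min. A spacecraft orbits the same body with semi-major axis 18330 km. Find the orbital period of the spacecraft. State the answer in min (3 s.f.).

Kepler's third law: T² ∝ a³, so T₂ = T₁ (a₂/a₁)^(3/2).
a₂/a₁ = 4.980, (a₂/a₁)^(3/2) = 11.11.
T₂ = 113.0 × 11.11 = 1256 min.

T₂ ≈ 1260 min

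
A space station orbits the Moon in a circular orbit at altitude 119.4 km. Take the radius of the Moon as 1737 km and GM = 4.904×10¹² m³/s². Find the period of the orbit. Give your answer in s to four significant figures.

T ≈ 7176 s

r = 1737 + 119.4 = 1856.4 km = 1.8564×10⁶ m.
Kepler's third law: T = 2π√(r³/μ) = 2π√((1.856×10⁶)³ / 4.904×10¹²).
r³/μ = 1.305×10⁶ s², so T = 2π × 1.142×10³ = 7.176×10³ s.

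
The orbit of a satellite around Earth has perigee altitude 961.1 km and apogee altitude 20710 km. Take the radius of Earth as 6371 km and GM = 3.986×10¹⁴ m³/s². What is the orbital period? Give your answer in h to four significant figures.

T ≈ 6.239 h

r_p = 6371 + 961.1 = 7332.1 km = 7.3321×10⁶ m.
r_a = 6371 + 20710 = 27081 km = 2.7081×10⁷ m.
Semi-major axis a = (r_p + r_a)/2 = (7332.1 + 27081)/2 = 17207 km = 1.721×10⁷ m.
By Kepler's third law T = 2π√(a³/μ) = 2π × 3.575×10³ = 2.246×10⁴ s.
= 6.239 h.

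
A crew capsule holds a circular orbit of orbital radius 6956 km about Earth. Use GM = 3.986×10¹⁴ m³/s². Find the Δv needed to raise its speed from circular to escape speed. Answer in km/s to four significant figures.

r = 6956 km = 6.956×10⁶ m.
Circular speed v_c = √(μ/r) = 7570 m/s.
Escape speed v_esc = √(2μ/r) = √2 × v_c = 10710 m/s.
Δv = v_esc − v_c = 3136 m/s = 3.136 km/s.

Δv ≈ 3.136 km/s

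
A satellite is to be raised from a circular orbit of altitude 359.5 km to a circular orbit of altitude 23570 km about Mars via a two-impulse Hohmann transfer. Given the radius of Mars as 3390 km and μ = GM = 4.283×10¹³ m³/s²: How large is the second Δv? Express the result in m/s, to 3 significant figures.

Δv ≈ 638 m/s

r₁ = 3390 + 359.5 = 3749.5 km = 3.7495×10⁶ m.
r₂ = 3390 + 23570 = 26960 km = 2.6960×10⁷ m.
Transfer ellipse a_t = (r₁ + r₂)/2 = 1.535×10⁷ m.
At r₁: circular v_c1 = √(μ/r₁) = 3380 m/s; transfer-periapsis v_p = √[μ(2/r₁ − 1/a_t)] = 4478 m/s.
At r₂: circular v_c2 = √(μ/r₂) = 1260 m/s; transfer-apoapsis v_a = √[μ(2/r₂ − 1/a_t)] = 622.8 m/s.
Δv₂ = v_c2 − v_a = 637.6 m/s.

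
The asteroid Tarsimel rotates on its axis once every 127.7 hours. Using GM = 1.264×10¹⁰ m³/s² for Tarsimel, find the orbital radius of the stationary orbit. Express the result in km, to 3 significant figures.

T = 127.7 hours = 4.597×10⁵ s.
A synchronous orbit has period T, so by Kepler's third law a = (μT²/4π²)^(1/3).
μT²/4π² = 1.264×10¹⁰ × (4.597×10⁵)² / 39.48 = 6.767×10¹⁹ m³.
a = 4.075×10⁶ m = 4075.0 km.

r_sync ≈ 4070 km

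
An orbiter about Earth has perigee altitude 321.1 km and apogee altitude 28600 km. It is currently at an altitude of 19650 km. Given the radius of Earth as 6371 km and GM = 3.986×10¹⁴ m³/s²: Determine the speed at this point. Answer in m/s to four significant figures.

r_p = 6371 + 321.1 = 6692.1 km = 6.6921×10⁶ m.
r_a = 6371 + 28600 = 34971 km = 3.4971×10⁷ m.
r = 6371 + 19650 = 26021 km = 2.602×10⁷ m.
Semi-major axis a = (r_p + r_a)/2 = 20832 km = 2.083×10⁷ m.
Vis-viva: v² = μ(2/r − 1/a) = 3.986×10¹⁴ × (7.686×10⁻⁸ − 4.800×10⁻⁸) = 1.150×10⁷ m²/s².
v = 3392 m/s.

v ≈ 3392 m/s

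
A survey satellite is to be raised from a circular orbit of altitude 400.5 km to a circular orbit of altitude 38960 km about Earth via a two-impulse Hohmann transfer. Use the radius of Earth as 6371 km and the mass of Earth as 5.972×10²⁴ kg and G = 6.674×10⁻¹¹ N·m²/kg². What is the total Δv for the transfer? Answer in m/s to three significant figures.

Δv_total ≈ 3900 m/s

μ = GM = 6.674×10⁻¹¹ × 5.972×10²⁴ = 3.986×10¹⁴ m³/s².
r₁ = 6371 + 400.5 = 6771.5 km = 6.7715×10⁶ m.
r₂ = 6371 + 38960 = 45331 km = 4.5331×10⁷ m.
Transfer ellipse a_t = (r₁ + r₂)/2 = 2.605×10⁷ m.
At r₁: circular v_c1 = √(μ/r₁) = 7672 m/s; transfer-perigee v_p = √[μ(2/r₁ − 1/a_t)] = 10120 m/s.
Δv₁ = v_p − v_c1 = 2448 m/s.
At r₂: circular v_c2 = √(μ/r₂) = 2965 m/s; transfer-apogee v_a = √[μ(2/r₂ − 1/a_t)] = 1512 m/s.
Δv₂ = v_c2 − v_a = 1453 m/s.
Total Δv = Δv₁ + Δv₂ = 3902 m/s.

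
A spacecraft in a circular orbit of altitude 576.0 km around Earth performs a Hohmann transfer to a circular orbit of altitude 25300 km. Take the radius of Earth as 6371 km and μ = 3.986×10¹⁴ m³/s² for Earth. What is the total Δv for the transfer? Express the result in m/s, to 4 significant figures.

r₁ = 6371 + 576.0 = 6947.0 km = 6.9470×10⁶ m.
r₂ = 6371 + 25300 = 31671 km = 3.1671×10⁷ m.
Transfer ellipse a_t = (r₁ + r₂)/2 = 1.931×10⁷ m.
At r₁: circular v_c1 = √(μ/r₁) = 7575 m/s; transfer-perigee v_p = √[μ(2/r₁ − 1/a_t)] = 9701 m/s.
Δv₁ = v_p − v_c1 = 2126 m/s.
At r₂: circular v_c2 = √(μ/r₂) = 3548 m/s; transfer-apogee v_a = √[μ(2/r₂ − 1/a_t)] = 2128 m/s.
Δv₂ = v_c2 − v_a = 1420 m/s.
Total Δv = Δv₁ + Δv₂ = 3546 m/s.

Δv_total ≈ 3546 m/s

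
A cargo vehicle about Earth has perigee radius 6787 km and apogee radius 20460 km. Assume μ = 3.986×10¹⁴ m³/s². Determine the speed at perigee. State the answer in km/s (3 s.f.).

Semi-major axis a = (r_p + r_a)/2 = 13624 km = 1.362×10⁷ m.
Vis-viva: v² = μ(2/r − 1/a) = 3.986×10¹⁴ × (2.947×10⁻⁷ − 7.340×10⁻⁸) = 8.820×10⁷ m²/s².
v = 9392 m/s = 9.392 km/s.

v ≈ 9.39 km/s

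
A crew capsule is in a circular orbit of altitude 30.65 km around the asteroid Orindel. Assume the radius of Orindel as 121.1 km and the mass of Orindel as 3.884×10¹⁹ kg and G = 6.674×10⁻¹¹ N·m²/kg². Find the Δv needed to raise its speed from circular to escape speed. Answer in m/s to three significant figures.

Δv ≈ 54.1 m/s

μ = GM = 6.674×10⁻¹¹ × 3.884×10¹⁹ = 2.592×10⁹ m³/s².
r = 121.1 + 30.65 = 151.75 km = 1.5175×10⁵ m.
Circular speed v_c = √(μ/r) = 130.7 m/s.
Escape speed v_esc = √(2μ/r) = √2 × v_c = 184.8 m/s.
Δv = v_esc − v_c = 54.14 m/s.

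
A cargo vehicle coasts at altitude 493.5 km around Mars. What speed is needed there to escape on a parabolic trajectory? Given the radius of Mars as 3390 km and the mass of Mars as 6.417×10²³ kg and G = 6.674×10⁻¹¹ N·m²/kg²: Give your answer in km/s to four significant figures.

μ = GM = 6.674×10⁻¹¹ × 6.417×10²³ = 4.283×10¹³ m³/s².
r = 3390 + 493.5 = 3883.5 km = 3.8835×10⁶ m.
Escape speed v_esc = √(2μ/r) = √(2 × 4.283×10¹³ / 3.884×10⁶) = √(2.206×10⁷) = 4696 m/s.
= 4.696 km/s.

v_esc ≈ 4.696 km/s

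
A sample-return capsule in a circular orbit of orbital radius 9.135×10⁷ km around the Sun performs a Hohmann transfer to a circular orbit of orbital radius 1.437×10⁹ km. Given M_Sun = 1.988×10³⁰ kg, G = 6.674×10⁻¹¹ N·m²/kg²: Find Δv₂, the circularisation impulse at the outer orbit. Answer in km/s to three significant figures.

μ = GM = 6.674×10⁻¹¹ × 1.988×10³⁰ = 1.327×10²⁰ m³/s².
r₁ = 9.135×10⁷ km = 9.135×10¹⁰ m.
r₂ = 1.437×10⁹ km = 1.437×10¹² m.
Transfer ellipse a_t = (r₁ + r₂)/2 = 7.642×10¹¹ m.
At r₁: circular v_c1 = √(μ/r₁) = 38110 m/s; transfer-perihelion v_p = √[μ(2/r₁ − 1/a_t)] = 52260 m/s.
At r₂: circular v_c2 = √(μ/r₂) = 9609 m/s; transfer-aphelion v_a = √[μ(2/r₂ − 1/a_t)] = 3322 m/s.
Δv₂ = v_c2 − v_a = 6287 m/s.
= 6.287 km/s.

Δv ≈ 6.29 km/s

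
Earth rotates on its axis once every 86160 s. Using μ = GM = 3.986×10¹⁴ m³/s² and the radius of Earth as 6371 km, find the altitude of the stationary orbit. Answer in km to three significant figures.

h_sync ≈ 35800 km

A synchronous orbit has period T, so by Kepler's third law a = (μT²/4π²)^(1/3).
μT²/4π² = 3.986×10¹⁴ × (8.616×10⁴)² / 39.48 = 7.495×10²² m³.
a = 4.216×10⁷ m = 42163 km.
Altitude h = a − R = 42163 − 6371 = 35792 km.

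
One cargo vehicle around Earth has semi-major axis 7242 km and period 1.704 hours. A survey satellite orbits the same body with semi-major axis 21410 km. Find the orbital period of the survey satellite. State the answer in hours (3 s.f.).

Kepler's third law: T² ∝ a³, so T₂ = T₁ (a₂/a₁)^(3/2).
a₂/a₁ = 2.956, (a₂/a₁)^(3/2) = 5.083.
T₂ = 1.704 × 5.083 = 8.662 hours.

T₂ ≈ 8.66 hours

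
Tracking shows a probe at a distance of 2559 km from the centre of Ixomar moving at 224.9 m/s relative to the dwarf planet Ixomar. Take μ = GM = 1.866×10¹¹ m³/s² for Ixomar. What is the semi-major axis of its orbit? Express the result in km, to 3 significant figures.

r = 2.559×10⁶ m.
Vis-viva rearranged: 1/a = 2/r − v²/μ = 7.816×10⁻⁷ − 2.711×10⁻⁷ = 5.105×10⁻⁷ m⁻¹.
a = 1.959×10⁶ m = 1958.9 km.

a ≈ 1960 km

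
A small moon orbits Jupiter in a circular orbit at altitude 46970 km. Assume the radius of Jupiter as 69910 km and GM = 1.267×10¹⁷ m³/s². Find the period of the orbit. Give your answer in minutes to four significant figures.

r = 69910 + 46970 = 116880 km = 1.1688×10⁸ m.
Kepler's third law: T = 2π√(r³/μ) = 2π√((1.169×10⁸)³ / 1.267×10¹⁷).
r³/μ = 1.260×10⁷ s², so T = 2π × 3.550×10³ = 2.230×10⁴ s.
Converting: 2.230×10⁴ s ÷ 60.00 = 371.7 minutes.

T ≈ 371.7 minutes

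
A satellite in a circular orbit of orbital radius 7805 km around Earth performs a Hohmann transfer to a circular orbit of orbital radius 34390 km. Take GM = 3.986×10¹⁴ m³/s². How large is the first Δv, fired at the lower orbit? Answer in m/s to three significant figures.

r₁ = 7805 km = 7.805×10⁶ m.
r₂ = 34390 km = 3.439×10⁷ m.
Transfer ellipse a_t = (r₁ + r₂)/2 = 2.110×10⁷ m.
At r₁: circular v_c1 = √(μ/r₁) = 7146 m/s; transfer-perigee v_p = √[μ(2/r₁ − 1/a_t)] = 9124 m/s.
Δv₁ = v_p − v_c1 = 1978 m/s.

Δv ≈ 1980 m/s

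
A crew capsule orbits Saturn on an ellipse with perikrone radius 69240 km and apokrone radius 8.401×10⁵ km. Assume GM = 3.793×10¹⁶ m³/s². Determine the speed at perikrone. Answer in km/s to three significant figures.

Semi-major axis a = (r_p + r_a)/2 = 4.5467×10⁵ km = 4.547×10⁸ m.
Vis-viva: v² = μ(2/r − 1/a) = 3.793×10¹⁶ × (2.889×10⁻⁸ − 2.199×10⁻⁹) = 1.012×10⁹ m²/s².
v = 31810 m/s = 31.81 km/s.

v ≈ 31.8 km/s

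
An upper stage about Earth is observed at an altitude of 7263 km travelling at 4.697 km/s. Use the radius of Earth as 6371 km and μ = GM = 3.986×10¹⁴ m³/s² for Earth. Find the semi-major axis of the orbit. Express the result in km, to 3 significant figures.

a ≈ 10900 km

r = 6371 + 7263 = 13634 km = 1.363×10⁷ m.
Vis-viva rearranged: 1/a = 2/r − v²/μ = 1.467×10⁻⁷ − 5.535×10⁻⁸ = 9.134×10⁻⁸ m⁻¹.
a = 1.095×10⁷ m = 10948 km.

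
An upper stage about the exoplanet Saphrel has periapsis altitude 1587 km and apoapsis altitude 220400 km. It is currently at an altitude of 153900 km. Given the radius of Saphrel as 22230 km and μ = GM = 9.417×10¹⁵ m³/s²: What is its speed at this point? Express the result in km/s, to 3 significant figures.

r_p = 22230 + 1587 = 23817 km = 2.3817×10⁷ m.
r_a = 22230 + 220400 = 242630 km = 2.4263×10⁸ m.
r = 22230 + 153900 = 1.7613×10⁵ km = 1.761×10⁸ m.
Semi-major axis a = (r_p + r_a)/2 = 1.3322×10⁵ km = 1.332×10⁸ m.
Vis-viva: v² = μ(2/r − 1/a) = 9.417×10¹⁵ × (1.136×10⁻⁸ − 7.506×10⁻⁹) = 3.625×10⁷ m²/s².
v = 6021 m/s = 6.021 km/s.

v ≈ 6.02 km/s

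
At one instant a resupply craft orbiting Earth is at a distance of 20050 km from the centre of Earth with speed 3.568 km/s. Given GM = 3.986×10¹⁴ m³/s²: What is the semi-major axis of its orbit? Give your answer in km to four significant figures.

a ≈ 14750 km

r = 2.005×10⁷ m.
Specific orbital energy ε = v²/2 − μ/r = (3568)²/2 − 3.986×10¹⁴/2.005×10⁷ = -1.351×10⁷ J/kg.
Since ε = −μ/(2a), a = −μ/(2ε) = 1.475×10⁷ m = 14747 km.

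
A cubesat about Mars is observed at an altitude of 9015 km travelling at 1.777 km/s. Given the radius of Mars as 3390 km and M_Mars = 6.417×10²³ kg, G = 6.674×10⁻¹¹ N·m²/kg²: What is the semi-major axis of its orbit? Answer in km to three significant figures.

μ = GM = 6.674×10⁻¹¹ × 6.417×10²³ = 4.283×10¹³ m³/s².
r = 3390 + 9015 = 12405 km = 1.240×10⁷ m.
Vis-viva rearranged: 1/a = 2/r − v²/μ = 1.612×10⁻⁷ − 7.373×10⁻⁸ = 8.749×10⁻⁸ m⁻¹.
a = 1.143×10⁷ m = 11429 km.

a ≈ 11400 km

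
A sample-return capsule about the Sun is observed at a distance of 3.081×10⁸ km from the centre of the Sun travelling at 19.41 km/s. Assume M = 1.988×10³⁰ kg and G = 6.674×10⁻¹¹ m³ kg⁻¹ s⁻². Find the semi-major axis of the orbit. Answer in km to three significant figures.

a ≈ 2.74×10⁸ km

μ = GM = 6.674×10⁻¹¹ × 1.988×10³⁰ = 1.327×10²⁰ m³/s².
r = 3.081×10¹¹ m.
Vis-viva rearranged: 1/a = 2/r − v²/μ = 6.491×10⁻¹² − 2.840×10⁻¹² = 3.652×10⁻¹² m⁻¹.
a = 2.738×10¹¹ m = 2.7383×10⁸ km.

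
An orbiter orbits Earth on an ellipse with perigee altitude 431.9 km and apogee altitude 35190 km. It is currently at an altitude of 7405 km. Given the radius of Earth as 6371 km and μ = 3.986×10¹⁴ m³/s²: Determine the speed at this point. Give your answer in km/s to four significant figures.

v ≈ 6.433 km/s

r_p = 6371 + 431.9 = 6802.9 km = 6.8029×10⁶ m.
r_a = 6371 + 35190 = 41561 km = 4.1561×10⁷ m.
r = 6371 + 7405 = 13776 km = 1.378×10⁷ m.
Semi-major axis a = (r_p + r_a)/2 = 24182 km = 2.418×10⁷ m.
Vis-viva: v² = μ(2/r − 1/a) = 3.986×10¹⁴ × (1.452×10⁻⁷ − 4.135×10⁻⁸) = 4.139×10⁷ m²/s².
v = 6433 m/s = 6.433 km/s.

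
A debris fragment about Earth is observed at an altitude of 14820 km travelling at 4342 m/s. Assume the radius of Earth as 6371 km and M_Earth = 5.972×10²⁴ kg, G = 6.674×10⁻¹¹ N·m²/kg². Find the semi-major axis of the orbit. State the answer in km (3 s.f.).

μ = GM = 6.674×10⁻¹¹ × 5.972×10²⁴ = 3.986×10¹⁴ m³/s².
r = 6371 + 14820 = 21191 km = 2.119×10⁷ m.
Vis-viva rearranged: 1/a = 2/r − v²/μ = 9.438×10⁻⁸ − 4.730×10⁻⁸ = 4.708×10⁻⁸ m⁻¹.
a = 2.124×10⁷ m = 21241 km.

a ≈ 21200 km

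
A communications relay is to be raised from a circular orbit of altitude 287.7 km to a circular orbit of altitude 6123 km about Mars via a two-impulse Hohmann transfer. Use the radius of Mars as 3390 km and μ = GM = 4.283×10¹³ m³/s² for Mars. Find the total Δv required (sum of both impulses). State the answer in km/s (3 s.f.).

r₁ = 3390 + 287.7 = 3677.7 km = 3.6777×10⁶ m.
r₂ = 3390 + 6123 = 9513.0 km = 9.5130×10⁶ m.
Transfer ellipse a_t = (r₁ + r₂)/2 = 6.595×10⁶ m.
At r₁: circular v_c1 = √(μ/r₁) = 3413 m/s; transfer-periapsis v_p = √[μ(2/r₁ − 1/a_t)] = 4099 m/s.
Δv₁ = v_p − v_c1 = 685.9 m/s.
At r₂: circular v_c2 = √(μ/r₂) = 2122 m/s; transfer-apoapsis v_a = √[μ(2/r₂ − 1/a_t)] = 1584 m/s.
Δv₂ = v_c2 − v_a = 537.4 m/s.
Total Δv = Δv₁ + Δv₂ = 1223 m/s = 1.223 km/s.

Δv_total ≈ 1.22 km/s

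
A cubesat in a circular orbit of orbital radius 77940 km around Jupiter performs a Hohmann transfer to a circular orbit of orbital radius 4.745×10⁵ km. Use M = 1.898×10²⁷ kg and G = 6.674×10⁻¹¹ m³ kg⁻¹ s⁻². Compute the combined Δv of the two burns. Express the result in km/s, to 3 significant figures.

Δv_total ≈ 20.2 km/s

μ = GM = 6.674×10⁻¹¹ × 1.898×10²⁷ = 1.267×10¹⁷ m³/s².
r₁ = 77940 km = 7.794×10⁷ m.
r₂ = 4.745×10⁵ km = 4.745×10⁸ m.
Transfer ellipse a_t = (r₁ + r₂)/2 = 2.762×10⁸ m.
At r₁: circular v_c1 = √(μ/r₁) = 40310 m/s; transfer-perijove v_p = √[μ(2/r₁ − 1/a_t)] = 52840 m/s.
Δv₁ = v_p − v_c1 = 12520 m/s.
At r₂: circular v_c2 = √(μ/r₂) = 16340 m/s; transfer-apojove v_a = √[μ(2/r₂ − 1/a_t)] = 8679 m/s.
Δv₂ = v_c2 − v_a = 7660 m/s.
Total Δv = Δv₁ + Δv₂ = 20180 m/s = 20.18 km/s.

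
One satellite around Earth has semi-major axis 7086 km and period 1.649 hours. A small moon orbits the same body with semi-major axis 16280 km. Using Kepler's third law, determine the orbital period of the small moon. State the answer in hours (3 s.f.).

T₂ ≈ 5.74 hours

Kepler's third law: T² ∝ a³, so T₂ = T₁ (a₂/a₁)^(3/2).
a₂/a₁ = 2.297, (a₂/a₁)^(3/2) = 3.482.
T₂ = 1.649 × 3.482 = 5.742 hours.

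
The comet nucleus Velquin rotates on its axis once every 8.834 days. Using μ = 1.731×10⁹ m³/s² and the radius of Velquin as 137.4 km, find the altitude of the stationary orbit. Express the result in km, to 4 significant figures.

T = 8.834 days = 7.633×10⁵ s.
A synchronous orbit has period T, so by Kepler's third law a = (μT²/4π²)^(1/3).
μT²/4π² = 1.731×10⁹ × (7.633×10⁵)² / 39.48 = 2.554×10¹⁹ m³.
a = 2.945×10⁶ m = 2945.1 km.
Altitude h = a − R = 2945.1 − 137.4 = 2807.7 km.

h_sync ≈ 2808 km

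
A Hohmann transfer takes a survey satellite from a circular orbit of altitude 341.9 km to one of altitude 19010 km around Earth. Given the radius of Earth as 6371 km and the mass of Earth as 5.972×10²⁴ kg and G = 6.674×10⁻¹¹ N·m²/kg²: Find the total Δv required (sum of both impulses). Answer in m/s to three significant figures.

μ = GM = 6.674×10⁻¹¹ × 5.972×10²⁴ = 3.986×10¹⁴ m³/s².
r₁ = 6371 + 341.9 = 6712.9 km = 6.7129×10⁶ m.
r₂ = 6371 + 19010 = 25381 km = 2.5381×10⁷ m.
Transfer ellipse a_t = (r₁ + r₂)/2 = 1.605×10⁷ m.
At r₁: circular v_c1 = √(μ/r₁) = 7705 m/s; transfer-perigee v_p = √[μ(2/r₁ − 1/a_t)] = 9691 m/s.
Δv₁ = v_p − v_c1 = 1985 m/s.
At r₂: circular v_c2 = √(μ/r₂) = 3963 m/s; transfer-apogee v_a = √[μ(2/r₂ − 1/a_t)] = 2563 m/s.
Δv₂ = v_c2 − v_a = 1400 m/s.
Total Δv = Δv₁ + Δv₂ = 3385 m/s.

Δv_total ≈ 3380 m/s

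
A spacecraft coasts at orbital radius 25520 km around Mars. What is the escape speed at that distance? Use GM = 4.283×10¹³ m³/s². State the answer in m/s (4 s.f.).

v_esc ≈ 1832 m/s

r = 25520 km = 2.552×10⁷ m.
Escape speed v_esc = √(2μ/r) = √(2 × 4.283×10¹³ / 2.552×10⁷) = √(3.357×10⁶) = 1832 m/s.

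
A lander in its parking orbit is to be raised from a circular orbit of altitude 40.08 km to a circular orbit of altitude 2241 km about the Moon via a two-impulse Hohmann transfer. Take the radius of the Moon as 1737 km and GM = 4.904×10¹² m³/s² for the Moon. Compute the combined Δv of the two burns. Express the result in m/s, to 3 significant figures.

r₁ = 1737 + 40.08 = 1777.1 km = 1.7771×10⁶ m.
r₂ = 1737 + 2241 = 3978.0 km = 3.9780×10⁶ m.
Transfer ellipse a_t = (r₁ + r₂)/2 = 2.878×10⁶ m.
At r₁: circular v_c1 = √(μ/r₁) = 1661 m/s; transfer-perilune v_p = √[μ(2/r₁ − 1/a_t)] = 1953 m/s.
Δv₁ = v_p − v_c1 = 292.0 m/s.
At r₂: circular v_c2 = √(μ/r₂) = 1110 m/s; transfer-apolune v_a = √[μ(2/r₂ − 1/a_t)] = 872.5 m/s.
Δv₂ = v_c2 − v_a = 237.8 m/s.
Total Δv = Δv₁ + Δv₂ = 529.8 m/s.

Δv_total ≈ 530 m/s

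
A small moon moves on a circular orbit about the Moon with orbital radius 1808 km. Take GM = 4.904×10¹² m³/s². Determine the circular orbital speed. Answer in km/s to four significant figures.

r = 1808 km = 1.808×10⁶ m.
For a circular orbit v = √(μ/r) = √(4.904×10¹² / 1.808×10⁶) = √(2.712×10⁶) = 1647 m/s.
That is 1.647 km/s.

v ≈ 1.647 km/s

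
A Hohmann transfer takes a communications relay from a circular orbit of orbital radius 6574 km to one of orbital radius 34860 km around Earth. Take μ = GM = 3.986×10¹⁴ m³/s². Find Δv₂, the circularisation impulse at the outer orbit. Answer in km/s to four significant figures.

Δv ≈ 1.477 km/s

r₁ = 6574 km = 6.574×10⁶ m.
r₂ = 34860 km = 3.486×10⁷ m.
Transfer ellipse a_t = (r₁ + r₂)/2 = 2.072×10⁷ m.
At r₁: circular v_c1 = √(μ/r₁) = 7787 m/s; transfer-perigee v_p = √[μ(2/r₁ − 1/a_t)] = 10100 m/s.
At r₂: circular v_c2 = √(μ/r₂) = 3381 m/s; transfer-apogee v_a = √[μ(2/r₂ − 1/a_t)] = 1905 m/s.
Δv₂ = v_c2 − v_a = 1477 m/s.
= 1.477 km/s.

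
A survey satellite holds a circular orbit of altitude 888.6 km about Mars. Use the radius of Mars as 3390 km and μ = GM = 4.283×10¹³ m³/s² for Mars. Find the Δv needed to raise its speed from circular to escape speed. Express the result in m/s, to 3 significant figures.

r = 3390 + 888.6 = 4278.6 km = 4.2786×10⁶ m.
Circular speed v_c = √(μ/r) = 3164 m/s.
Escape speed v_esc = √(2μ/r) = √2 × v_c = 4474 m/s.
Δv = v_esc − v_c = 1311 m/s.

Δv ≈ 1310 m/s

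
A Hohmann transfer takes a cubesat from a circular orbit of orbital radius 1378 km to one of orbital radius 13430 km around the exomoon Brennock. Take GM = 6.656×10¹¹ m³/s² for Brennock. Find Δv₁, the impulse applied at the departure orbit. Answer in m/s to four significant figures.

Δv ≈ 241.0 m/s

r₁ = 1378 km = 1.378×10⁶ m.
r₂ = 13430 km = 1.343×10⁷ m.
Transfer ellipse a_t = (r₁ + r₂)/2 = 7.404×10⁶ m.
At r₁: circular v_c1 = √(μ/r₁) = 695.0 m/s; transfer-periapsis v_p = √[μ(2/r₁ − 1/a_t)] = 936.0 m/s.
Δv₁ = v_p − v_c1 = 241.0 m/s.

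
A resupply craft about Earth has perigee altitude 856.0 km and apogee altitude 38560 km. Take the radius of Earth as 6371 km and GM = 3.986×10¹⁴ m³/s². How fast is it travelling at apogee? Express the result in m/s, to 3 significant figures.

v ≈ 1570 m/s

r_p = 6371 + 856.0 = 7227.0 km = 7.2270×10⁶ m.
r_a = 6371 + 38560 = 44931 km = 4.4931×10⁷ m.
Semi-major axis a = (r_p + r_a)/2 = 26079 km = 2.608×10⁷ m.
Vis-viva: v² = μ(2/r − 1/a) = 3.986×10¹⁴ × (4.451×10⁻⁸ − 3.835×10⁻⁸) = 2.458×10⁶ m²/s².
v = 1568 m/s.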